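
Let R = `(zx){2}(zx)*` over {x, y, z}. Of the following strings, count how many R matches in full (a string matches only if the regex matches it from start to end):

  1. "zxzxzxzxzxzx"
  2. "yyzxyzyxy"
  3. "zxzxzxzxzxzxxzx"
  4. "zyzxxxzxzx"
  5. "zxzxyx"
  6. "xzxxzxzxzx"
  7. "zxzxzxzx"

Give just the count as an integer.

2

1 → match
2 → no match — must start with "zx"
3 → no match
4 → no match — must start with "zx"
5 → no match
6 → no match — must start with "zx"
7 → match
Total matched: 2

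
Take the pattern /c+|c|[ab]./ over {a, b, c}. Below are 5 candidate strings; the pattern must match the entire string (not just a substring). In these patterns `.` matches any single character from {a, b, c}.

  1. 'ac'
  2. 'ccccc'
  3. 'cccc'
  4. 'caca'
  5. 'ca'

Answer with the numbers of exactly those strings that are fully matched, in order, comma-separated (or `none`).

1 → match
2 → match
3 → match
4 → no match
5 → no match

1, 2, 3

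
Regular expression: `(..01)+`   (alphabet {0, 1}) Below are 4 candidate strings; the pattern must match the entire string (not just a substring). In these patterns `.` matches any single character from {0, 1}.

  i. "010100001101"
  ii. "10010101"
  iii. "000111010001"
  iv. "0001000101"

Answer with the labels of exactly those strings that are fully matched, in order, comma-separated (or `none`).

i → no match
ii → match
iii → match
iv → no match

ii, iii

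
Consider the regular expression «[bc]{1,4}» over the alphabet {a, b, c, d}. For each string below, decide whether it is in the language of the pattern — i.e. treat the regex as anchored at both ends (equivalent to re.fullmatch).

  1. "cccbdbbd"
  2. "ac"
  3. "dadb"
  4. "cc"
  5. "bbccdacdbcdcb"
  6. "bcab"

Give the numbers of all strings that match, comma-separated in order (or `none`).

1. "cccbdbbd" → no match
2. "ac" → no match
3. "dadb" → no match
4. "cc" → match
5 → no match
6. "bcab" → no match

4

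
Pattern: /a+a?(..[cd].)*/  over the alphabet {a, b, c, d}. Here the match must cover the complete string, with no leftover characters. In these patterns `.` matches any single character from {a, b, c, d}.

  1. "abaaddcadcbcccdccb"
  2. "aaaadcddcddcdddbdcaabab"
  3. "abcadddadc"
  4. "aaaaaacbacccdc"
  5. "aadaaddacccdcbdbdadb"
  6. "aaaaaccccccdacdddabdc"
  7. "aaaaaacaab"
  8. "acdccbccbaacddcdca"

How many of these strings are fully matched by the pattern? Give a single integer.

1

1 → no match
2 → no match
3 → no match
4 → no match
5 → no match
6 → match
7 → no match
8 → no match
Total matched: 1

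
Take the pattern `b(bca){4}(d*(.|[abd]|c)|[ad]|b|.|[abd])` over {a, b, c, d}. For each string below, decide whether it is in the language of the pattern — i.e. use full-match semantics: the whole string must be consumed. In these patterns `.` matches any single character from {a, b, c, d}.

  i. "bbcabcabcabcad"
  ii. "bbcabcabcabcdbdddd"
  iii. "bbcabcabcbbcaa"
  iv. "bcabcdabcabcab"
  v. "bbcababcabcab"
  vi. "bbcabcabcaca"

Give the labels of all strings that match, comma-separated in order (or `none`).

i → match
ii → no match
iii → no match
iv → no match — must start with "bbca"
v → no match
vi → no match

i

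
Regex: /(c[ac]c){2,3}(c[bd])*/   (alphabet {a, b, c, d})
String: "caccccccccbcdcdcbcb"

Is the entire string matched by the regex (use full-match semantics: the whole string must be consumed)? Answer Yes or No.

Yes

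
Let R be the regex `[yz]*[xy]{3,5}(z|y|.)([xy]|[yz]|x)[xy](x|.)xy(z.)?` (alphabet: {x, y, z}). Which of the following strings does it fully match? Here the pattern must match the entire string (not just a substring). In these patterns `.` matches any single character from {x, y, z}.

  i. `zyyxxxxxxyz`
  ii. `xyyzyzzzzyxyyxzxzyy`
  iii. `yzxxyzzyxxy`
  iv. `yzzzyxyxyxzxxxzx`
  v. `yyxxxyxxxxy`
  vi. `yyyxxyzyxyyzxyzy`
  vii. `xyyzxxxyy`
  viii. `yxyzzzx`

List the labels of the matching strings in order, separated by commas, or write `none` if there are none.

iii, v

i → no match
ii → no match
iii → match
iv → no match
v → match
vi → no match
vii → no match
viii → no match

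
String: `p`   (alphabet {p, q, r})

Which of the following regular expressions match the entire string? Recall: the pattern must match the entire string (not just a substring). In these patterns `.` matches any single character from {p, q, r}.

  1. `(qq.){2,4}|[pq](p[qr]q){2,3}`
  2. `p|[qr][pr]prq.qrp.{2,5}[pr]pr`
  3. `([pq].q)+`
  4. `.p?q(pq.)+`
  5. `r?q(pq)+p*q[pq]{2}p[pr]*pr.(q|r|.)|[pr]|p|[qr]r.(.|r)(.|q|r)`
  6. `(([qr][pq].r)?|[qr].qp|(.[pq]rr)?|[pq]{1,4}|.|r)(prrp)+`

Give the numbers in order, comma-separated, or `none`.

1 → no match
2 → match
3 → no match — must end with `q`
4 → no match
5 → match
6 → no match — must end with `prrp`

2, 5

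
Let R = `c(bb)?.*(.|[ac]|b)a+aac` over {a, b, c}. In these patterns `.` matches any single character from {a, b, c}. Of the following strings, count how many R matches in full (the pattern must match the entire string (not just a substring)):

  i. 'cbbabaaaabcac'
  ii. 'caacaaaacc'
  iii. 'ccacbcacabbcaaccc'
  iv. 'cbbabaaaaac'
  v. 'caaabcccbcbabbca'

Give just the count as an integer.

i → no match — must end with 'aaac'
ii → no match — must end with 'aaac'
iii → no match — must end with 'aaac'
iv → match
v → no match — must end with 'aaac'
Total matched: 1

1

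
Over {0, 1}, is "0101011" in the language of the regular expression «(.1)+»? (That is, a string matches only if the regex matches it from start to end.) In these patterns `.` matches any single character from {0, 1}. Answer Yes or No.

No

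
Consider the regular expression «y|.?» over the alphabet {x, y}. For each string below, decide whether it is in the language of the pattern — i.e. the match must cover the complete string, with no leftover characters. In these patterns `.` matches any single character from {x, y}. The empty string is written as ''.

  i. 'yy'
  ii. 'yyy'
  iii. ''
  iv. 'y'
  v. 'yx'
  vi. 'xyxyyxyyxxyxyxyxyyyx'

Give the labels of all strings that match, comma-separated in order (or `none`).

iii, iv

i → no match
ii → no match
iii → match
iv → match
v → no match
vi → no match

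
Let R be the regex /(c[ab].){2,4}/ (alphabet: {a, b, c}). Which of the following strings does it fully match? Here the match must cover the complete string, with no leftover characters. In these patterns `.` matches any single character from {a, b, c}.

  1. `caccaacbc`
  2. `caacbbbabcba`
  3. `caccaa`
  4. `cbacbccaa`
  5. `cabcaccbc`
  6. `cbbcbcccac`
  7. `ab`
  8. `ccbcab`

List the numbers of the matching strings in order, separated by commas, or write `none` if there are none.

1, 3, 4, 5

1. `caccaacbc` → match
2. `caacbbbabcba` → no match
3. `caccaa` → match
4. `cbacbccaa` → match
5. `cabcaccbc` → match
6. `cbbcbcccac` → no match
7. `ab` → no match — must start with `c`
8. `ccbcab` → no match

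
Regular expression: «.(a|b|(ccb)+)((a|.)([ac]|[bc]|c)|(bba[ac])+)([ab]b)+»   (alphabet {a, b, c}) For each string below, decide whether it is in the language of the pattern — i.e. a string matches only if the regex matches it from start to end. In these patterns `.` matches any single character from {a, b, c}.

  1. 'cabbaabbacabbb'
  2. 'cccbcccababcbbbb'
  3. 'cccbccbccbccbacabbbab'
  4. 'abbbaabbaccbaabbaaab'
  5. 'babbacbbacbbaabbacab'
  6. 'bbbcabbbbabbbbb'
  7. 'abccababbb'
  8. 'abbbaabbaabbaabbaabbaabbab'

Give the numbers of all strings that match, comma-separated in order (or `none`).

1, 3, 5, 7, 8

1 → match
2 → no match
3 → match
4 → no match
5 → match
6 → no match
7 → match
8 → match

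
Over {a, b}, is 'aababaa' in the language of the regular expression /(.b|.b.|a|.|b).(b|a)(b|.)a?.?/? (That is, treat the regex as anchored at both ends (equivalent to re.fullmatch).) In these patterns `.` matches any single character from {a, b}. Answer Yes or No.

No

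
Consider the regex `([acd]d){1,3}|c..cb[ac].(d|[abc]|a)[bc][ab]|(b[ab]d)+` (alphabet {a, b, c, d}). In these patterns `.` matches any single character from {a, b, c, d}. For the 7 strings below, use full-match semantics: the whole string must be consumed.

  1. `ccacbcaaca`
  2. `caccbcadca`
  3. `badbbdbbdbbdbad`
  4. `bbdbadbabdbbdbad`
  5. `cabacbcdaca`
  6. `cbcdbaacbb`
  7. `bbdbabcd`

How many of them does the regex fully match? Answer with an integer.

1 → match
2 → match
3 → match
4 → no match
5 → no match
6 → no match
7 → no match
Total matched: 3

3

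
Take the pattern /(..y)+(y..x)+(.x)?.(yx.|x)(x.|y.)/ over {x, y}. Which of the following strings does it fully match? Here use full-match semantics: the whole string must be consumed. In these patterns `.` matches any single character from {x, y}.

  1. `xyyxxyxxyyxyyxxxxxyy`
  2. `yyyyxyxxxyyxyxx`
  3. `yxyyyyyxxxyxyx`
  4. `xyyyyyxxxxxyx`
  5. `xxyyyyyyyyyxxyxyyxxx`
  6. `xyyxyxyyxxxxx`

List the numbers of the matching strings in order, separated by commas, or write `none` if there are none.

1 → match
2 → match
3 → match
4 → match
5 → no match
6 → no match

1, 2, 3, 4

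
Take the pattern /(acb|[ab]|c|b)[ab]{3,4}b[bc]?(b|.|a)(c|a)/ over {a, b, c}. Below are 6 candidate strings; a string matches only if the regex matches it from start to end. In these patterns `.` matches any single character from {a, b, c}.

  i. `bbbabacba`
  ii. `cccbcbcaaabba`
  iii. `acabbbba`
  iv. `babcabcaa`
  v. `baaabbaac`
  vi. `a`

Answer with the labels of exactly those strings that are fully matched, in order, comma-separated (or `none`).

i → no match
ii → no match
iii → no match
iv → no match
v → no match
vi → no match

none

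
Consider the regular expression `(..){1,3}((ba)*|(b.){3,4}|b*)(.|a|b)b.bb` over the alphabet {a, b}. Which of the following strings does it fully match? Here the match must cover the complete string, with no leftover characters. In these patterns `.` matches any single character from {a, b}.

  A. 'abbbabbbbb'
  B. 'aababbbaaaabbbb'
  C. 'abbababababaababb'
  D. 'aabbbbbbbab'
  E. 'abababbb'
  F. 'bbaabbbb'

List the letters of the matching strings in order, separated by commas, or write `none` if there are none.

C

A → no match
B → no match
C → match
D → no match — must end with 'bb'
E → no match
F → no match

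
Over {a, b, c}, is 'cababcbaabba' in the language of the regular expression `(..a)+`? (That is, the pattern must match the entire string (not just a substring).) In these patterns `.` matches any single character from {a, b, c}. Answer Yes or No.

No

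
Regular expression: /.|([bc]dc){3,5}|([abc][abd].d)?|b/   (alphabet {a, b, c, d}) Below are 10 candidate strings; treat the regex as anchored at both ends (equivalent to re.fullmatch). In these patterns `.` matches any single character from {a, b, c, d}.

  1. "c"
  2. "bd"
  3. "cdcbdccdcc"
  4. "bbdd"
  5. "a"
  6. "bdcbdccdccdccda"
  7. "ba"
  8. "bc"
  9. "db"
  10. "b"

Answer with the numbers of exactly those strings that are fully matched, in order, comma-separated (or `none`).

1 → match
2 → no match
3 → no match
4 → match
5 → match
6 → no match
7 → no match
8 → no match
9 → no match
10 → match

1, 4, 5, 10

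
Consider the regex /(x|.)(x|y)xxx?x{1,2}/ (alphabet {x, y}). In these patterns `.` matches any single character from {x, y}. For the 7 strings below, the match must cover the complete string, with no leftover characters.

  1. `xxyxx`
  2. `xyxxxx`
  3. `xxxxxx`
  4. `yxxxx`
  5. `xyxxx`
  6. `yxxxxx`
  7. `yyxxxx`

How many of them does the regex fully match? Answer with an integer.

1. `xxyxx` → no match
2. `xyxxxx` → match
3. `xxxxxx` → match
4. `yxxxx` → match
5. `xyxxx` → match
6. `yxxxxx` → match
7. `yyxxxx` → match
Total matched: 6

6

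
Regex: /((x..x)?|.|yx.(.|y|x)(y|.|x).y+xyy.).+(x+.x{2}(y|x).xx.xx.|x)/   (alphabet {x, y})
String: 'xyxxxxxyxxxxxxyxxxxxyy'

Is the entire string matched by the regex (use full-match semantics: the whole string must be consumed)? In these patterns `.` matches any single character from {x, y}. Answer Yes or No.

No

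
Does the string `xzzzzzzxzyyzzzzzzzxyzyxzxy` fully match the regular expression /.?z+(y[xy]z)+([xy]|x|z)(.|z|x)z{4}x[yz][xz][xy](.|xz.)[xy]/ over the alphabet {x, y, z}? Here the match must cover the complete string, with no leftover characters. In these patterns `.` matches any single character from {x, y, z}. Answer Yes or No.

No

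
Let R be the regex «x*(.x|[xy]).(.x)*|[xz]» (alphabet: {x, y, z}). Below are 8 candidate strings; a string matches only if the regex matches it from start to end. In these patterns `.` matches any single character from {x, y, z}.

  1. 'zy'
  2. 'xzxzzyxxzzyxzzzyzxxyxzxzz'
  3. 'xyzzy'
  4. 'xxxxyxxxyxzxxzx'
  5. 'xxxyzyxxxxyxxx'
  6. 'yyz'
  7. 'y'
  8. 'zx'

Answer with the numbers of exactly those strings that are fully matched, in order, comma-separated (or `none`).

none

1 → no match
2 → no match
3 → no match
4 → no match
5 → no match
6 → no match
7 → no match
8 → no match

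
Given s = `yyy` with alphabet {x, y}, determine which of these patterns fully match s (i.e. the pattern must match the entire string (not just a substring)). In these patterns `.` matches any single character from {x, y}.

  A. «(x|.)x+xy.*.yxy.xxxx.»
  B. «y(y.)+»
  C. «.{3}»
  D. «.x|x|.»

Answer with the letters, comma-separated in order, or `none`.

A → no match
B → match
C → match
D → no match

B, C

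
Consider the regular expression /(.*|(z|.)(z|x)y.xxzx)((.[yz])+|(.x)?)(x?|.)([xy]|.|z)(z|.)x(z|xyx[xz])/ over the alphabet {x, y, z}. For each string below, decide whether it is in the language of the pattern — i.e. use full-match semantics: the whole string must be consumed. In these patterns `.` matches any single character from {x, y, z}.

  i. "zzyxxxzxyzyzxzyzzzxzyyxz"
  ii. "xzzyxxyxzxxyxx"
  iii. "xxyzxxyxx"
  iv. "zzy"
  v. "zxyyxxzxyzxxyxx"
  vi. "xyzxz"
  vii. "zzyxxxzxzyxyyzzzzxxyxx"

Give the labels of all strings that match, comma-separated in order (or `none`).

i, ii, iii, v, vi, vii

i → match
ii → match
iii → match
iv → no match
v → match
vi → match
vii → match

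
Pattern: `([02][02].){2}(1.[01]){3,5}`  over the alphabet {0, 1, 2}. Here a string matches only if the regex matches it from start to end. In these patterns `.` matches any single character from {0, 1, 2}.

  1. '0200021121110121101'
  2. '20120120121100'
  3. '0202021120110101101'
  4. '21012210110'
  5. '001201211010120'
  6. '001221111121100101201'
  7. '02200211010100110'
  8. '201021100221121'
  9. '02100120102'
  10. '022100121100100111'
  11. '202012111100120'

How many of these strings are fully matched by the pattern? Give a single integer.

1 → no match
2 → no match
3 → no match
4. '21012210110' → no match
5 → no match
6 → no match
7 → no match
8 → no match
9. '02100120102' → no match
10 → no match
11 → no match
Total matched: 0

0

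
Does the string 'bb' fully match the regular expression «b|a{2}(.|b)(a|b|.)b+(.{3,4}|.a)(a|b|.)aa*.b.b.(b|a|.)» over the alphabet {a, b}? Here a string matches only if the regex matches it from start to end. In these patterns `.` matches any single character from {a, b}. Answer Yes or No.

No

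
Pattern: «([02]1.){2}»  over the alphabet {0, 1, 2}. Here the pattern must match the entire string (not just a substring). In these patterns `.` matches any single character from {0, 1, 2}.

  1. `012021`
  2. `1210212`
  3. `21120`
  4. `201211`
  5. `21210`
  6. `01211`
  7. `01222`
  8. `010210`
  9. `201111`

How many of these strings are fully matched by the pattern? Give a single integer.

1

1 → no match
2 → no match
3 → no match
4 → no match
5 → no match
6 → no match
7 → no match
8 → match
9 → no match
Total matched: 1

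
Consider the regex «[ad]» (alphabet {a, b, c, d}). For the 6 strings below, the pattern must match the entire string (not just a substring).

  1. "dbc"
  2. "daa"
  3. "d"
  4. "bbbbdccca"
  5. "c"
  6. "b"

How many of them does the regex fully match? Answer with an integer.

1. "dbc" → no match
2. "daa" → no match
3. "d" → match
4. "bbbbdccca" → no match
5. "c" → no match
6. "b" → no match
Total matched: 1

1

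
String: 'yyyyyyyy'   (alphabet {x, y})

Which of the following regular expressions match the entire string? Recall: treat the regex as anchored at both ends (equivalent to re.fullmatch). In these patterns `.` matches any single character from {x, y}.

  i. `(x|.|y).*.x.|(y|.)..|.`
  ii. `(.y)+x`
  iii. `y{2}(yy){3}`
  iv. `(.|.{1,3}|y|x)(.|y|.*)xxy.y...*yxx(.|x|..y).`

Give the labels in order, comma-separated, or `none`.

i → no match
ii → no match — must end with 'yx'
iii → match
iv → no match

iii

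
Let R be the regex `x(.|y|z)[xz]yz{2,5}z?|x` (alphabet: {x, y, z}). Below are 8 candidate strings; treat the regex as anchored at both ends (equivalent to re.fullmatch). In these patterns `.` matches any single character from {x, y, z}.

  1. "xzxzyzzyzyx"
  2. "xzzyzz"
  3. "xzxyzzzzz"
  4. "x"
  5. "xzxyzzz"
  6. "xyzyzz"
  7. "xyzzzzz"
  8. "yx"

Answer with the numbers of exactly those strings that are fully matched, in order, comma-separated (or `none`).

1 → no match
2 → match
3 → match
4 → match
5 → match
6 → match
7 → no match
8 → no match — must start with "x"

2, 3, 4, 5, 6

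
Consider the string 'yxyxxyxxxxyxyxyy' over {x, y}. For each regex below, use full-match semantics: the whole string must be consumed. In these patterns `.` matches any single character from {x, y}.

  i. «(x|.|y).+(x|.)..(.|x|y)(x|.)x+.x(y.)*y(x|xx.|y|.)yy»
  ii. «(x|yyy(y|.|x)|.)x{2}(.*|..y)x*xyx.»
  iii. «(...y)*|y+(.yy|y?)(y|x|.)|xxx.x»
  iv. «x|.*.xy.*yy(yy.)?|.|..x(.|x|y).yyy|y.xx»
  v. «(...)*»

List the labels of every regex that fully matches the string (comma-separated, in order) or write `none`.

i → match
ii → no match
iii → no match
iv → match
v → no match

i, iv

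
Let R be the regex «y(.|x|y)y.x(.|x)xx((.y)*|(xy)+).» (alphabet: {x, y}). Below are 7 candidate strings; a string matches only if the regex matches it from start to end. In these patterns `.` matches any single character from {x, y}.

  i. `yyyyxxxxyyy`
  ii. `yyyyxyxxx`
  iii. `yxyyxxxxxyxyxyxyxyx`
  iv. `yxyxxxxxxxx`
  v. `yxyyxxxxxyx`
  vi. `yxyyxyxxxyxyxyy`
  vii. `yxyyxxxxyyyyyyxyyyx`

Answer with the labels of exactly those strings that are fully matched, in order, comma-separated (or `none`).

i. `yyyyxxxxyyy` → match
ii. `yyyyxyxxx` → match
iii → match
iv. `yxyxxxxxxxx` → no match
v. `yxyyxxxxxyx` → match
vi → match
vii → match

i, ii, iii, v, vi, vii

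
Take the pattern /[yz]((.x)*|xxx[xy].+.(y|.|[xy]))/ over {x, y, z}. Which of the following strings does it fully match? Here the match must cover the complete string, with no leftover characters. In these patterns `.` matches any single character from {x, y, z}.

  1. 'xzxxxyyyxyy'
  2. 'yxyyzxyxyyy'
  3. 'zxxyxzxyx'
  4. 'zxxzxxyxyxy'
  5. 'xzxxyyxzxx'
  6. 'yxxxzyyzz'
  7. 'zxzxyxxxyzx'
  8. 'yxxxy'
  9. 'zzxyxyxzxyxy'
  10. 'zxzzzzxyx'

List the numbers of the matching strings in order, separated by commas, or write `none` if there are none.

1. 'xzxxxyyyxyy' → no match
2. 'yxyyzxyxyyy' → no match
3. 'zxxyxzxyx' → match
4. 'zxxzxxyxyxy' → no match
5. 'xzxxyyxzxx' → no match
6. 'yxxxzyyzz' → no match
7. 'zxzxyxxxyzx' → no match
8. 'yxxxy' → no match
9. 'zzxyxyxzxyxy' → no match
10. 'zxzzzzxyx' → no match

3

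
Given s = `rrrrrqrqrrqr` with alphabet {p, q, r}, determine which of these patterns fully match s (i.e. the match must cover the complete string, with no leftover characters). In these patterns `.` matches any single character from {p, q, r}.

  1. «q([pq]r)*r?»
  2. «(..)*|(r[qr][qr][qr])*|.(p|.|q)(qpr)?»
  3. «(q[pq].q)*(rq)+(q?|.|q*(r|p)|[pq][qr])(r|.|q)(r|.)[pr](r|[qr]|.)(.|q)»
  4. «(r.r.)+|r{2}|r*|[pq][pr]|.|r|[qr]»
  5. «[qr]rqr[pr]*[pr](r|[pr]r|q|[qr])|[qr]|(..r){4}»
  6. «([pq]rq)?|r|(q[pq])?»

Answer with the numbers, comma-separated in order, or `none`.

2

1 → no match — must start with `q`
2 → match
3 → no match
4 → no match
5 → no match
6 → no match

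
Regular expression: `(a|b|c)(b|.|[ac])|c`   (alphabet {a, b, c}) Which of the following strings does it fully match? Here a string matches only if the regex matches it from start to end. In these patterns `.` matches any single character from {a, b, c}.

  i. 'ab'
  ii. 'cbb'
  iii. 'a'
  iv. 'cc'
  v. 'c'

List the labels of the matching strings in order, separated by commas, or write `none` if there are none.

i, iv, v

i → match
ii → no match
iii → no match
iv → match
v → match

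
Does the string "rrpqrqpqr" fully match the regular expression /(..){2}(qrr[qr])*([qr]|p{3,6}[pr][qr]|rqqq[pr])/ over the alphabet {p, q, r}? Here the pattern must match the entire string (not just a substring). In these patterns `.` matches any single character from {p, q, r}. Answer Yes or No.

No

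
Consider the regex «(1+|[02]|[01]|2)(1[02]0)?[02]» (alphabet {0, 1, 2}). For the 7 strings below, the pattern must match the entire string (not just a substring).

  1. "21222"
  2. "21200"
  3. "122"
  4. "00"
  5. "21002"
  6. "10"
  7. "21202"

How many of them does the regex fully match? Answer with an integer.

1 → no match
2 → match
3 → no match
4 → match
5 → match
6 → match
7 → match
Total matched: 5

5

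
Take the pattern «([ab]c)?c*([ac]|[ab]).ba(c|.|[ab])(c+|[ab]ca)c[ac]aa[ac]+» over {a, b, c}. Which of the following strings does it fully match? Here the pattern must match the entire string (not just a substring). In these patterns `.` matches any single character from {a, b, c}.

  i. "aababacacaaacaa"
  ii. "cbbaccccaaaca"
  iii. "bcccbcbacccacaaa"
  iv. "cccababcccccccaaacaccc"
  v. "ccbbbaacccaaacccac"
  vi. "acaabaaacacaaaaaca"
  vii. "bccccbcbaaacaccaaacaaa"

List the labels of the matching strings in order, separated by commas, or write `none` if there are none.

i → match
ii → match
iii → no match
iv → match
v → match
vi → match
vii → match

i, ii, iv, v, vi, vii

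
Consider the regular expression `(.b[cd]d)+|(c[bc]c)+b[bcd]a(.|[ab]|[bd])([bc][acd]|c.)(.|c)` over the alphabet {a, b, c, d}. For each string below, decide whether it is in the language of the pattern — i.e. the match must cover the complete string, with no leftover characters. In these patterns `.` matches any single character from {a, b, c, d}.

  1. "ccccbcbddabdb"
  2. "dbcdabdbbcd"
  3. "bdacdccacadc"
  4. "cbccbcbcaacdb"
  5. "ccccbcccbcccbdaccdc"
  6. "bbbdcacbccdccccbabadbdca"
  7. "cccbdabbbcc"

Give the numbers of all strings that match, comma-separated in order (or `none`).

1 → no match
2 → no match
3 → no match
4 → match
5 → no match
6 → no match
7 → no match

4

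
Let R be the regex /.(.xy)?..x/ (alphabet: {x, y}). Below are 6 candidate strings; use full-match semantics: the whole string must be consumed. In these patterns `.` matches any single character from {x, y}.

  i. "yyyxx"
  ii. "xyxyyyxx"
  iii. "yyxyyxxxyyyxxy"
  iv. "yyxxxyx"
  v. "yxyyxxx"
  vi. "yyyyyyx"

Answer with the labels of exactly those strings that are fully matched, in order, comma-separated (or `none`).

none

i → no match
ii → no match
iii → no match — must end with "x"
iv → no match
v → no match
vi → no match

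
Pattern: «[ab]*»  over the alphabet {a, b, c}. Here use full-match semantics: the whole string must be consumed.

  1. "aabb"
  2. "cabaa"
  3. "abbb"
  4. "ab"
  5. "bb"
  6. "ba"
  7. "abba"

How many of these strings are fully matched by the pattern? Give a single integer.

6

1 → match
2 → no match
3 → match
4 → match
5 → match
6 → match
7 → match
Total matched: 6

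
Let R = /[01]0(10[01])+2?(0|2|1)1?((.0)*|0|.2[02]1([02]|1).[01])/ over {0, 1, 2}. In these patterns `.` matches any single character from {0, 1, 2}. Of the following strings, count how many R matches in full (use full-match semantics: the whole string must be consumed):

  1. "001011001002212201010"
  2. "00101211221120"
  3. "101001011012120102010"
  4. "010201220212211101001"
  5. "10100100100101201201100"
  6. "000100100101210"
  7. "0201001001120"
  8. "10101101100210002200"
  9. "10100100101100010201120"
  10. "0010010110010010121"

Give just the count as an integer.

1 → match
2 → match
3 → match
4 → no match
5 → match
6 → no match
7 → no match
8 → no match
9 → match
10 → match
Total matched: 6

6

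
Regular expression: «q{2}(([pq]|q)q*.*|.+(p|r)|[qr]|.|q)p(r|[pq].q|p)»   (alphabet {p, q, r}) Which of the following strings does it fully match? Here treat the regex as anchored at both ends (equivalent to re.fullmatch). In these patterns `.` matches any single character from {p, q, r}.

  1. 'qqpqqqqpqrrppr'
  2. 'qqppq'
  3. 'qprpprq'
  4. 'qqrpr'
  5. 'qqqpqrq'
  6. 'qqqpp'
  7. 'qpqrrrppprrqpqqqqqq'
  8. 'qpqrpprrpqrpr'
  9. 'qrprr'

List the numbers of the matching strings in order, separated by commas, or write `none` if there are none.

1 → match
2 → no match
3 → no match
4 → match
5 → match
6 → match
7 → no match
8 → no match
9 → no match

1, 4, 5, 6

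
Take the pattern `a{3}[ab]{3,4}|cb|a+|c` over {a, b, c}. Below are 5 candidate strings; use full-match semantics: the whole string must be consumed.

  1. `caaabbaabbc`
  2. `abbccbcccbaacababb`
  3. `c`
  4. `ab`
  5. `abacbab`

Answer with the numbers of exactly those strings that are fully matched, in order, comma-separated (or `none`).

1 → no match
2 → no match
3 → match
4 → no match
5 → no match

3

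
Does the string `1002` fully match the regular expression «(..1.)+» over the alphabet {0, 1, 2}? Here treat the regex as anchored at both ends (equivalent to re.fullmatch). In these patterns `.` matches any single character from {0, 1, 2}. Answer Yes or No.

No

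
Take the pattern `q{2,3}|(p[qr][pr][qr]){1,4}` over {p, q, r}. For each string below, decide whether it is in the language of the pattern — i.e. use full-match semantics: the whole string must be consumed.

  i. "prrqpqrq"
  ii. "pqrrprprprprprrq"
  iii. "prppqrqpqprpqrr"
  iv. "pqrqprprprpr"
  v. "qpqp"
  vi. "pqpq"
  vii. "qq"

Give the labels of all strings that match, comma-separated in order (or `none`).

i, ii, iv, vi, vii

i → match
ii → match
iii → no match
iv → match
v → no match
vi → match
vii → match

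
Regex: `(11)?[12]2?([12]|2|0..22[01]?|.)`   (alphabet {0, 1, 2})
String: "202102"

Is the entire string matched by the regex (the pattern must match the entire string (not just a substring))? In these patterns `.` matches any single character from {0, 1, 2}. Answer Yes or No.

No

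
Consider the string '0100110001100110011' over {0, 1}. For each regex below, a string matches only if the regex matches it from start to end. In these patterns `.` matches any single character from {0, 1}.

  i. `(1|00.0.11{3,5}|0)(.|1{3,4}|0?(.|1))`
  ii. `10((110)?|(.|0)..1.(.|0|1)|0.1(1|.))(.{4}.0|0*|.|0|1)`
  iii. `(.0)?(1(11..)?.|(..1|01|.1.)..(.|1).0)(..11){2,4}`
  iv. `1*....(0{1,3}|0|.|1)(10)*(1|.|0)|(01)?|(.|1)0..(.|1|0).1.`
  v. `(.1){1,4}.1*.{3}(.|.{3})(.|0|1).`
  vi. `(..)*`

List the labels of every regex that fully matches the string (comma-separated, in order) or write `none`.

i → no match
ii → no match — must start with '10'
iii → match
iv → no match
v → no match
vi → no match

iii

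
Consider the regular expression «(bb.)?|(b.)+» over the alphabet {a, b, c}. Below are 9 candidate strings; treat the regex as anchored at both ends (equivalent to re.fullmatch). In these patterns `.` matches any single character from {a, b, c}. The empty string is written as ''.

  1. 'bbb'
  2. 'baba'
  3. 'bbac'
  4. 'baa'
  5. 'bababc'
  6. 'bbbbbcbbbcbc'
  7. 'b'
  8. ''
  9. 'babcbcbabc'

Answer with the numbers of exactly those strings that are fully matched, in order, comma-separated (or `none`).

1, 2, 5, 6, 8, 9

1. 'bbb' → match
2. 'baba' → match
3. 'bbac' → no match
4. 'baa' → no match
5. 'bababc' → match
6. 'bbbbbcbbbcbc' → match
7. 'b' → no match
8. '' → match
9. 'babcbcbabc' → match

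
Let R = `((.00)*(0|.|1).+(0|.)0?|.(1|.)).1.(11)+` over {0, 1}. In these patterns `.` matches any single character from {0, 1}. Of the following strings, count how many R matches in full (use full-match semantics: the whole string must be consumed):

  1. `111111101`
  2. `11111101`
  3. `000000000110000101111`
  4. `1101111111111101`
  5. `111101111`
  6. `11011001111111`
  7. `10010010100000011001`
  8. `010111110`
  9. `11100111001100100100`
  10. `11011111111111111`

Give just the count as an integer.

4

1. `111111101` → no match — must end with `11`
2. `11111101` → no match — must end with `11`
3 → match
4 → no match — must end with `11`
5. `111101111` → match
6 → match
7 → no match — must end with `11`
8. `010111110` → no match — must end with `11`
9 → no match — must end with `11`
10 → match
Total matched: 4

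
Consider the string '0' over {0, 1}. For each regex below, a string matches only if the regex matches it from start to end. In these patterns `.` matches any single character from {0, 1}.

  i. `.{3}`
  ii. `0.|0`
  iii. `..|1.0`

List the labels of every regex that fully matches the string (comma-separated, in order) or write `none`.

ii

i → no match
ii → match
iii → no match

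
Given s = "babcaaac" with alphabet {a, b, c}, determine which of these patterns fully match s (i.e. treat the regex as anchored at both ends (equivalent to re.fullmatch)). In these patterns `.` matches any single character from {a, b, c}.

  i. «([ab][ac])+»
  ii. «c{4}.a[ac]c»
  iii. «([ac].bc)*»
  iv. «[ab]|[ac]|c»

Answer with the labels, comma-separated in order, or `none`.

i

i → match
ii → no match — must start with "c"
iii → no match
iv → no match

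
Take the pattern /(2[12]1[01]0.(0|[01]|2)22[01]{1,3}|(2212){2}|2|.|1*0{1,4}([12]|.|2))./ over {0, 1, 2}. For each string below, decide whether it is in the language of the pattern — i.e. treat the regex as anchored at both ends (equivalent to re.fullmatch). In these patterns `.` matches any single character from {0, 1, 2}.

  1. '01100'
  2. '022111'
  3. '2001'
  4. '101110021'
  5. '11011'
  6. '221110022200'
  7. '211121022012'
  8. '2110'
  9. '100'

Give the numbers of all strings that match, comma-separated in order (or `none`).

1 → no match
2 → no match
3 → no match
4 → no match
5 → match
6 → no match
7 → no match
8 → no match
9 → no match

5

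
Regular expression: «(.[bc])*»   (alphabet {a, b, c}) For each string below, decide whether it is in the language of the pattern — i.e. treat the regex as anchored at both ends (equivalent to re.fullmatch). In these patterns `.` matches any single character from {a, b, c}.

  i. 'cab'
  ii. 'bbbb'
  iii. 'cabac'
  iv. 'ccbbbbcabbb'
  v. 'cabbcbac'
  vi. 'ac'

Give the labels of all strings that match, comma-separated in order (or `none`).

i → no match
ii → match
iii → no match
iv → no match
v → no match
vi → match

ii, vi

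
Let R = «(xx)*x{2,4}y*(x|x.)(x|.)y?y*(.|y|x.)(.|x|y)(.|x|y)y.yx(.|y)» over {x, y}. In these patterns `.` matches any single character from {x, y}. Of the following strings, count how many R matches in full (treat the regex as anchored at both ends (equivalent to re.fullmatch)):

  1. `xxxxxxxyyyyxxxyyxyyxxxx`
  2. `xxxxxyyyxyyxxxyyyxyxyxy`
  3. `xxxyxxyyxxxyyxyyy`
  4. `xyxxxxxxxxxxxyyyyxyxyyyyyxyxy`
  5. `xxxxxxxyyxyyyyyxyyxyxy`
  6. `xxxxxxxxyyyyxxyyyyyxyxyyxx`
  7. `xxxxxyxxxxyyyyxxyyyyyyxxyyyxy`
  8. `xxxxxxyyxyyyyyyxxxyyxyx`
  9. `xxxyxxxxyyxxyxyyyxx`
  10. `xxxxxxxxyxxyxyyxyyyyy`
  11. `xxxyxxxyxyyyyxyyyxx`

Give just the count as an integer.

1 → no match
2 → no match
3 → no match
4 → no match
5 → match
6 → no match
7 → no match
8 → no match
9 → no match
10 → no match
11 → no match
Total matched: 1

1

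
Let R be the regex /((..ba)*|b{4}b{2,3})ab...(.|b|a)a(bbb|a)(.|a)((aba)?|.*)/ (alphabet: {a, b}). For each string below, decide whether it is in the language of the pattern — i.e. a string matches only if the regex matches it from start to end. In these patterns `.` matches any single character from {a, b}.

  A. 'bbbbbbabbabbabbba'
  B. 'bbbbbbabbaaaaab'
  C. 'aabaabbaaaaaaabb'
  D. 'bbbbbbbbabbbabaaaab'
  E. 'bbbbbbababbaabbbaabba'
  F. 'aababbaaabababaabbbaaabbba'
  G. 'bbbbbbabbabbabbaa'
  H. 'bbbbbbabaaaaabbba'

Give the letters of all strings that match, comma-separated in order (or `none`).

A → match
B → match
C → match
D → no match
E → match
F → no match
G → no match
H → match

A, B, C, E, H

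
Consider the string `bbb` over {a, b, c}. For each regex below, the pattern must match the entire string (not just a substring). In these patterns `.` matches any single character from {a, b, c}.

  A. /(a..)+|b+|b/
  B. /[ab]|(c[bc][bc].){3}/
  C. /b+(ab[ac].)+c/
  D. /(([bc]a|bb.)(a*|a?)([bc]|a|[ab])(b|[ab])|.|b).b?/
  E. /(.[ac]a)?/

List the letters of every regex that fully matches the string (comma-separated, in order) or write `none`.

A, D

A → match
B → no match
C → no match — must end with `c`
D → match
E → no match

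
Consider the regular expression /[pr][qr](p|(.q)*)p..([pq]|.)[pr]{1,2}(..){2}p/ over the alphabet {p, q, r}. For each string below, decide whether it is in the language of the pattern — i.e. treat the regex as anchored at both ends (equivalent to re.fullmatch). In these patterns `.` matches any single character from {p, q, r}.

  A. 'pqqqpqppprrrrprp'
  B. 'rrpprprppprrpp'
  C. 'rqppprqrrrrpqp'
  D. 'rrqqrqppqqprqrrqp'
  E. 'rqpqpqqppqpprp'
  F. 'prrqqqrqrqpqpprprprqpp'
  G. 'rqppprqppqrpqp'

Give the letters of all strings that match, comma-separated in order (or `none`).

A → match
B → match
C → match
D → match
E → match
F → match
G → match

A, B, C, D, E, F, G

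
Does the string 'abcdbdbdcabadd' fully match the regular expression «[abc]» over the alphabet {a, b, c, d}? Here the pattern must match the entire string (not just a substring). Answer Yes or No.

No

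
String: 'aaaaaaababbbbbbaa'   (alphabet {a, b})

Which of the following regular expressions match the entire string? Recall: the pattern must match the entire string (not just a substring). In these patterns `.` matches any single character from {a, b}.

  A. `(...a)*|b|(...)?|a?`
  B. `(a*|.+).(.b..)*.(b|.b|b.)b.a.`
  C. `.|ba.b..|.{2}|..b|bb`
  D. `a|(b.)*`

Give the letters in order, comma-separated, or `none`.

A → no match
B → match
C → no match
D → no match

B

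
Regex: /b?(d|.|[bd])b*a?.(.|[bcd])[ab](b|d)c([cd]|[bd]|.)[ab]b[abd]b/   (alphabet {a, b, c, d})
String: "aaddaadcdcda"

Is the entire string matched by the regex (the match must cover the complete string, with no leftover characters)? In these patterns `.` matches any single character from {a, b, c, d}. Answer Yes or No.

Every match must end with "b", but "aaddaadcdcda" does not.

No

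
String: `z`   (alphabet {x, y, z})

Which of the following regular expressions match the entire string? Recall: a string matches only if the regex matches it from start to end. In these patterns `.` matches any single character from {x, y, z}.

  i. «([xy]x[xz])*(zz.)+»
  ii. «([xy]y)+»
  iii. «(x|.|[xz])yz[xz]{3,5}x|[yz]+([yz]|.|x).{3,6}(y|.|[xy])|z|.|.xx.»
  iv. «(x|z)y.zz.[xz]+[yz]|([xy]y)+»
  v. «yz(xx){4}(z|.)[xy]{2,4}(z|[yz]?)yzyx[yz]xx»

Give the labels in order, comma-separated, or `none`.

i → no match
ii → no match — must end with `y`
iii → match
iv → no match
v → no match — must start with `yzxx`

iii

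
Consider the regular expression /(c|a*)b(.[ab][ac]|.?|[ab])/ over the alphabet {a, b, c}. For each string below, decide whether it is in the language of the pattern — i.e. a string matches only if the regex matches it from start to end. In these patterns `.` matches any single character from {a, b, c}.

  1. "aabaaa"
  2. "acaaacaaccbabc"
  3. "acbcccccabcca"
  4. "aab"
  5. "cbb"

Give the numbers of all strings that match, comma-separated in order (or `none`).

1. "aabaaa" → match
2 → no match
3 → no match
4. "aab" → match
5. "cbb" → match

1, 4, 5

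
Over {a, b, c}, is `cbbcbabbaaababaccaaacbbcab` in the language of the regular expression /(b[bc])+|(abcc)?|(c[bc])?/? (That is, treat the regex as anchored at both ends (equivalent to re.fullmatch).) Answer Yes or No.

No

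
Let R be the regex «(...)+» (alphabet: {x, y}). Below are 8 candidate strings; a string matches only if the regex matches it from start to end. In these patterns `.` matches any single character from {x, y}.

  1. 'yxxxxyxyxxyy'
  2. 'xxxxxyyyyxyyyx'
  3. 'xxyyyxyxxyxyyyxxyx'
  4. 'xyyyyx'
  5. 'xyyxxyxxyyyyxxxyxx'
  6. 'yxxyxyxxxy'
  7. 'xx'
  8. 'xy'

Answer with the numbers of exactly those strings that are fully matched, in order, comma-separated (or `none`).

1, 3, 4, 5

1. 'yxxxxyxyxxyy' → match
2 → no match
3 → match
4. 'xyyyyx' → match
5 → match
6. 'yxxyxyxxxy' → no match
7. 'xx' → no match
8. 'xy' → no match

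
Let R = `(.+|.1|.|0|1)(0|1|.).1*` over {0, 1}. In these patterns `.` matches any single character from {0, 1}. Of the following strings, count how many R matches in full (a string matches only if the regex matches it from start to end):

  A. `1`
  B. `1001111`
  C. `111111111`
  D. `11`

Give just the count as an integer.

A. `1` → no match
B. `1001111` → match
C. `111111111` → match
D. `11` → no match
Total matched: 2

2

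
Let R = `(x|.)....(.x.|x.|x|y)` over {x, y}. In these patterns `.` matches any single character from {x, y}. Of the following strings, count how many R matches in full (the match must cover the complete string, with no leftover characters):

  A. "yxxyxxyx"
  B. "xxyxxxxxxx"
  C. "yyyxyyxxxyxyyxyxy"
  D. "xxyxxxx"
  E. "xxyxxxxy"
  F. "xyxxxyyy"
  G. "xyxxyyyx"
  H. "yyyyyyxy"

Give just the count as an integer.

A → no match
B → no match
C → no match
D → match
E → match
F → no match
G → no match
H → match
Total matched: 3

3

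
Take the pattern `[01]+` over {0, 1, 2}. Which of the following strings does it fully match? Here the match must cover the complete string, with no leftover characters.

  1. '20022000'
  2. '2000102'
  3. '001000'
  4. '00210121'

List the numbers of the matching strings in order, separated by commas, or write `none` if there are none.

3

1 → no match
2 → no match
3 → match
4 → no match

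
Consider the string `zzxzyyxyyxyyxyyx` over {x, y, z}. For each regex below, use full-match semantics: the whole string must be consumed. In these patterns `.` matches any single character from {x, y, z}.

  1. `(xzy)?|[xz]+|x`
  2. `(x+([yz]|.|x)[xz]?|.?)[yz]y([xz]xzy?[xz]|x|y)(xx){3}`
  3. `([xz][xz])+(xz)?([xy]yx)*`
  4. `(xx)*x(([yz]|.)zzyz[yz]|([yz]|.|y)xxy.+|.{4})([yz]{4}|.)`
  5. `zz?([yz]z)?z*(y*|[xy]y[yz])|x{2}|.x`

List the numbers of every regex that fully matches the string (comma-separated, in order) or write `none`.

3

1 → no match
2 → no match — must end with `xx`
3 → match
4 → no match
5 → no match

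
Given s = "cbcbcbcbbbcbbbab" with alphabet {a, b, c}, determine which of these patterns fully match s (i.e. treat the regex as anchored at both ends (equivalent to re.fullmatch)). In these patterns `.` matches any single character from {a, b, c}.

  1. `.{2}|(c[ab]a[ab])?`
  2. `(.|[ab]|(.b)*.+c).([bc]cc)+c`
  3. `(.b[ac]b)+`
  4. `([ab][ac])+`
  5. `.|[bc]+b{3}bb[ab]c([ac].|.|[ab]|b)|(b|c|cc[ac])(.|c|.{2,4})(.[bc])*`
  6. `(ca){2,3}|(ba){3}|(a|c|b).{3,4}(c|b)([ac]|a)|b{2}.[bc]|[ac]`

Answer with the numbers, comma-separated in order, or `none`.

1 → no match
2 → no match — must end with "ccc"
3 → match
4 → no match
5 → match
6 → no match

3, 5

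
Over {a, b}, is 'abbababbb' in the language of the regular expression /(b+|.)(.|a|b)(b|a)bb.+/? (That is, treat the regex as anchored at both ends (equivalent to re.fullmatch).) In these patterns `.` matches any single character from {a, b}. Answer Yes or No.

No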